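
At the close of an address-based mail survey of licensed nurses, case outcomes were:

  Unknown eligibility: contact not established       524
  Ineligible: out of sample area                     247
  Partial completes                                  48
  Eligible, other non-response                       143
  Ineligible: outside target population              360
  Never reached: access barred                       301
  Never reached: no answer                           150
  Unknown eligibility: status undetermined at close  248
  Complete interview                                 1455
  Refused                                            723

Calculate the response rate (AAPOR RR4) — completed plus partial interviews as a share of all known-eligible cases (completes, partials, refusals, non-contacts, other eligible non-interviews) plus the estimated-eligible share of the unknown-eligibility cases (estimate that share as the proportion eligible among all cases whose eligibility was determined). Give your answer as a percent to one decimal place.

No contact after all attempts = 150 + 301 = 451
Unknown if eligible = 524 + 248 = 772
Ineligible = 360 + 247 = 607
Numerator: 1455 + 48 = 1503
Eligible (known): 1455 + 48 + 723 + 451 + 143 = 2820
e = 2820 / (2820 + 607) = 2820 / 3427 = 0.8229
e × U: 0.8229 × 772 = 635.28
Denom: 2820 + 635.28 = 3455.28
RR4 = 1503 / 3455.28 = 0.4350

43.5%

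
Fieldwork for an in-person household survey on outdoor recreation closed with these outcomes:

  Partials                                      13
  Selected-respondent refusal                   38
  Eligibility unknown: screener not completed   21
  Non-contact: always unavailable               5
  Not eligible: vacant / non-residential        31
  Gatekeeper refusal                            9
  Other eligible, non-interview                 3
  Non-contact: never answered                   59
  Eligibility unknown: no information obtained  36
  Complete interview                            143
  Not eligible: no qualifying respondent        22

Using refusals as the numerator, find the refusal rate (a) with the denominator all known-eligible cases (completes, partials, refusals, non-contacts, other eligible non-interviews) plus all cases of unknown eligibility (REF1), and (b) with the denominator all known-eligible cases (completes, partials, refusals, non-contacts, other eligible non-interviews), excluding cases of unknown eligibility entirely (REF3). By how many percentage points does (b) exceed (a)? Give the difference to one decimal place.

3.0

Refusal or break-off = 9 + 38 = 47
Non-contacts = 59 + 5 = 64
Undetermined eligibility = 21 + 36 = 57
Out of scope = 22 + 31 = 53
Num = 47
Base = 143 + 13 + 47 + 64 + 3 + 57 = 327
REF1 = 47 / 327 = 0.1437
Base = 143 + 13 + 47 + 64 + 3 = 270
REF3 = 47 / 270 = 0.1741
Difference = 17.41 − 14.37 = 3.04 percentage points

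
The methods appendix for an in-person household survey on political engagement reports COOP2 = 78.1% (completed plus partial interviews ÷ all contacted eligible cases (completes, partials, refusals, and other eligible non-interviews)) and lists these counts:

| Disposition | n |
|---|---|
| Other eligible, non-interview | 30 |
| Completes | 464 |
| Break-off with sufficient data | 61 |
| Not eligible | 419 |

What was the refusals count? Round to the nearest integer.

117

Num = 464 + 61 = 525
COOP2 = 525 / D = 0.781
D = 525 / 0.781 = 672.2
Other denominator terms total 555
refusals = 672.2 − 555 ≈ 117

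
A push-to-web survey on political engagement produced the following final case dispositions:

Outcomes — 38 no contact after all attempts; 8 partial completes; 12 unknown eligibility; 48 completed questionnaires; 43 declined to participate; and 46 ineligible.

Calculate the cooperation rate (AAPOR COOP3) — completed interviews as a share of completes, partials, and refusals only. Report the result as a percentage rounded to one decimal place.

48.5%

Numerator = 48
Base = 48 + 8 + 43 = 99
COOP3 = 48 / 99 = 0.4848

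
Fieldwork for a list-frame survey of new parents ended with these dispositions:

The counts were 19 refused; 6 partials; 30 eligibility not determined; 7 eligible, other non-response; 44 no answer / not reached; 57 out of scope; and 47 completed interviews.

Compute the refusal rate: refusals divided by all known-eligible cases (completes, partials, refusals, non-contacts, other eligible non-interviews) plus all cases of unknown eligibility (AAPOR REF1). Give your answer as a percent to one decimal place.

Top: 19
Base: 47 + 6 + 19 + 44 + 7 + 30 = 153
REF1 = 19 / 153 = 0.1242

12.4%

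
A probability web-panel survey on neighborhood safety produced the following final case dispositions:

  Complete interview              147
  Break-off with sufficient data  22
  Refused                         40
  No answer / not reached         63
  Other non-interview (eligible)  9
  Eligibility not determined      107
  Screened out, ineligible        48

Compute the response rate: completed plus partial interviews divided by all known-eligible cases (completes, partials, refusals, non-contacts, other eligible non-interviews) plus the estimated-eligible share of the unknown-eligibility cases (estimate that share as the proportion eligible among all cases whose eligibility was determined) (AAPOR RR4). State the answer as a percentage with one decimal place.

Numerator = 147 + 22 = 169
Known eligible = 147 + 22 + 40 + 63 + 9 = 281
e = 281 / (281 + 48) = 281 / 329 = 0.8541
Estimated eligible among unknowns = 0.8541 × 107 = 91.39
Denominator = 281 + 91.39 = 372.39
RR4 = 169 / 372.39 = 0.4538

45.4%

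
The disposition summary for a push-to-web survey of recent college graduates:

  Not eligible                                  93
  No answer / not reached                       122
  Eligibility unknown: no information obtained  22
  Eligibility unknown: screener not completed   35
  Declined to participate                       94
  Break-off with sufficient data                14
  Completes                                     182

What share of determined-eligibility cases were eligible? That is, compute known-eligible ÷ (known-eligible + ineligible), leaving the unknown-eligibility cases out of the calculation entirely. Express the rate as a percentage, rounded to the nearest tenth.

81.6%

Unknown if eligible = 35 + 22 = 57
Eligible (known) = 182 + 14 + 94 + 122 = 412
e = 412 / (412 + 93) = 412 / 505 = 0.8158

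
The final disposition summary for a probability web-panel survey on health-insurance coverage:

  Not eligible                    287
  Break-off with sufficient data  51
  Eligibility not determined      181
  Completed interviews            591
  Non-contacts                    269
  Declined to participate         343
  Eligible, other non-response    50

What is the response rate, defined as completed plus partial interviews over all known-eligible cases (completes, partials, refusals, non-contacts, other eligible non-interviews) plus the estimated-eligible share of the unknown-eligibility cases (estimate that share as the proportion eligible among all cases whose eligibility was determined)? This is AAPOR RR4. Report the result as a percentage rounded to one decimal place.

Top → 591 + 51 = 642
Known eligible → 591 + 51 + 343 + 269 + 50 = 1304
e = 1304 / (1304 + 287) = 1304 / 1591 = 0.8196
e × U → 0.8196 × 181 = 148.35
Base → 1304 + 148.35 = 1452.35
RR4 = 642 / 1452.35 = 0.4420

44.2%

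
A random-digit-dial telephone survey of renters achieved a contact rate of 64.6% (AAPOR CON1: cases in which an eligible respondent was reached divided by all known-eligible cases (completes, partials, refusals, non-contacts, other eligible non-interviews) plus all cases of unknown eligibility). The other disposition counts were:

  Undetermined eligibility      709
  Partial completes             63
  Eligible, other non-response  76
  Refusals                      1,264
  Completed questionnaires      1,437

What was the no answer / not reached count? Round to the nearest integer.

847

Top = 1437 + 63 + 1264 + 76 = 2840
CON1 = 2840 / D = 0.646
D = 2840 / 0.646 = 4396.3
Rest of base = 3549
no answer / not reached = 4396.3 − 3549 ≈ 847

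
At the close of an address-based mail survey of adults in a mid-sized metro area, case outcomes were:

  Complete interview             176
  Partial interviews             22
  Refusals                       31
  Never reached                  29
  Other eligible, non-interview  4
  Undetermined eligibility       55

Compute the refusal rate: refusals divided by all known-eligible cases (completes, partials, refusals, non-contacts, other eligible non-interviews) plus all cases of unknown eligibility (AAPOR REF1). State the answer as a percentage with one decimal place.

9.8%

Top = 31
Denom = 176 + 22 + 31 + 29 + 4 + 55 = 317
REF1 = 31 / 317 = 0.0978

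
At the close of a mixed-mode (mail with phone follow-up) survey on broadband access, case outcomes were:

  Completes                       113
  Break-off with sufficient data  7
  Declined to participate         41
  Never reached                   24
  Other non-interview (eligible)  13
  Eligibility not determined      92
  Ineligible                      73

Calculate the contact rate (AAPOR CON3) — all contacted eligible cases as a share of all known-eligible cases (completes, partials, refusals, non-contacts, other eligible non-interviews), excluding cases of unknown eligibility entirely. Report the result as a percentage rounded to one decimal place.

87.9%

Numerator: 113 + 7 + 41 + 13 = 174
Denominator: 113 + 7 + 41 + 24 + 13 = 198
CON3 = 174 / 198 = 0.8788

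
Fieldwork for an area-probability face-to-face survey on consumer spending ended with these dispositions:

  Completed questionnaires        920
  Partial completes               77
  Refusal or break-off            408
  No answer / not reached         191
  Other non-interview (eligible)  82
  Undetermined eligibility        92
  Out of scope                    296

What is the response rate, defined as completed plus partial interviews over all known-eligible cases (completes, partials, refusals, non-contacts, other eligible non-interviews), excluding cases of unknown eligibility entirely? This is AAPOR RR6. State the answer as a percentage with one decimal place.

Num → 920 + 77 = 997
Base → 920 + 77 + 408 + 191 + 82 = 1678
RR6 = 997 / 1678 = 0.5942

59.4%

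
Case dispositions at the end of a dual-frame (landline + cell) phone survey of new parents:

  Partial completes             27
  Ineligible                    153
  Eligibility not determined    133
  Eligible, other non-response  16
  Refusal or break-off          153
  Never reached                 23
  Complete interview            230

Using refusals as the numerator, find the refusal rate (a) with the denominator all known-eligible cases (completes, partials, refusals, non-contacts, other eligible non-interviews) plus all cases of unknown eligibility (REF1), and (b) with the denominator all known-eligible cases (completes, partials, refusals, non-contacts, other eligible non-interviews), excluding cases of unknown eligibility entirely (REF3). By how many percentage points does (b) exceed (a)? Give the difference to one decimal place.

7.8

Num: 153
Base: 230 + 27 + 153 + 23 + 16 + 133 = 582
REF1 = 153 / 582 = 0.2629
Base: 230 + 27 + 153 + 23 + 16 = 449
REF3 = 153 / 449 = 0.3408
Difference = 34.08 − 26.29 = 7.79 percentage points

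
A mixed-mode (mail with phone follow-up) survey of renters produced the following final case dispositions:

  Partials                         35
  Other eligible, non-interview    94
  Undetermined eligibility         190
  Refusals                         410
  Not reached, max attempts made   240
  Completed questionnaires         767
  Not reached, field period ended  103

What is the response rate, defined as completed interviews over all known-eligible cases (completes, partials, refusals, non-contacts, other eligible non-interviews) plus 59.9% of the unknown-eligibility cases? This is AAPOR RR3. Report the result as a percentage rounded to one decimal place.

No contact after all attempts = 103 + 240 = 343
Numerator → 767
Determined eligible → 767 + 35 + 410 + 343 + 94 = 1649
Eligible share of unknowns → 0.5990 × 190 = 113.81
Denominator → 1649 + 113.81 = 1762.81
RR3 = 767 / 1762.81 = 0.4351

43.5%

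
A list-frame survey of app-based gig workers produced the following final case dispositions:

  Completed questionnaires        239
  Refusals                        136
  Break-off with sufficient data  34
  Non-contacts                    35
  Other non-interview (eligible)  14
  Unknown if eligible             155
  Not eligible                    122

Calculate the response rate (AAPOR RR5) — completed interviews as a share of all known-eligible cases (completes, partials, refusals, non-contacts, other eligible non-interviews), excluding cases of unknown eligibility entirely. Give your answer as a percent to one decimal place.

Top: 239
Denominator: 239 + 34 + 136 + 35 + 14 = 458
RR5 = 239 / 458 = 0.5218

52.2%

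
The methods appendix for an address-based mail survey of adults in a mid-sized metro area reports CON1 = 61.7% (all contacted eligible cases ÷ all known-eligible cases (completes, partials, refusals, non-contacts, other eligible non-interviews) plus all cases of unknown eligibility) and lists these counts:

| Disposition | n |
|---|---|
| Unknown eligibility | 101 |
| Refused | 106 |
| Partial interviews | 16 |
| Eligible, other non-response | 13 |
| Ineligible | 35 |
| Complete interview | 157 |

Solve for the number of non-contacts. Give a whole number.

Top: 157 + 16 + 106 + 13 = 292
CON1 = 292 / D = 0.617
D = 292 / 0.617 = 473.3
Rest of base = 393
non-contacts = 473.3 − 393 ≈ 80

80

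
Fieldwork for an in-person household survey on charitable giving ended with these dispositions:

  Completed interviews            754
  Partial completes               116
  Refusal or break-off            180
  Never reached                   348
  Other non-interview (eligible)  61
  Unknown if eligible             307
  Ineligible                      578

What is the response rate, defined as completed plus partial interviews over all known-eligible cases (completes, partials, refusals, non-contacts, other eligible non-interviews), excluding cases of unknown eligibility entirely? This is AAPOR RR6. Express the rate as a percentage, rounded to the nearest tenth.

Top = 754 + 116 = 870
Denominator = 754 + 116 + 180 + 348 + 61 = 1459
RR6 = 870 / 1459 = 0.5963

59.6%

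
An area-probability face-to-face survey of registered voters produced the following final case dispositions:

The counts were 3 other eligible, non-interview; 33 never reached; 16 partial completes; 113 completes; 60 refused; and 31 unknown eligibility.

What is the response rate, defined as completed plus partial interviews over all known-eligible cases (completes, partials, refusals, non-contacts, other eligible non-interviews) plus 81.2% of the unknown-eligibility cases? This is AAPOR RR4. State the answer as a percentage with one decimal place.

Num → 113 + 16 = 129
Eligible (known) → 113 + 16 + 60 + 33 + 3 = 225
e × U → 0.8120 × 31 = 25.17
Base → 225 + 25.17 = 250.17
RR4 = 129 / 250.17 = 0.5156

51.6%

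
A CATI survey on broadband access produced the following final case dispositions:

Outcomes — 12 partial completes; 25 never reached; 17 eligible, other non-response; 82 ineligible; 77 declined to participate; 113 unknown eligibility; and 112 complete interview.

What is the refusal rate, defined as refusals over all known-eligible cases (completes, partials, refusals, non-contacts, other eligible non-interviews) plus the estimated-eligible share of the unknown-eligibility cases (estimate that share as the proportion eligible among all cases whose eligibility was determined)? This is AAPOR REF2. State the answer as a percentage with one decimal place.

Numerator: 77
Determined eligible: 112 + 12 + 77 + 25 + 17 = 243
e = 243 / (243 + 82) = 243 / 325 = 0.7477
e × U: 0.7477 × 113 = 84.49
Denominator: 243 + 84.49 = 327.49
REF2 = 77 / 327.49 = 0.2351

23.5%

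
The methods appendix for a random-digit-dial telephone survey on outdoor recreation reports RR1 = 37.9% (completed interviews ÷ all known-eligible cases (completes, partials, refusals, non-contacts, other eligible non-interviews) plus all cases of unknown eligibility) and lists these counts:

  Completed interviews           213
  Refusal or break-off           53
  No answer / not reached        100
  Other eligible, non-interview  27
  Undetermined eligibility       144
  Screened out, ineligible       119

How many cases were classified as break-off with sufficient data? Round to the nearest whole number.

RR1 = 213 / D = 0.379
D = 213 / 0.379 = 562.0
Rest of base = 537
break-off with sufficient data = 562.0 − 537 ≈ 25

25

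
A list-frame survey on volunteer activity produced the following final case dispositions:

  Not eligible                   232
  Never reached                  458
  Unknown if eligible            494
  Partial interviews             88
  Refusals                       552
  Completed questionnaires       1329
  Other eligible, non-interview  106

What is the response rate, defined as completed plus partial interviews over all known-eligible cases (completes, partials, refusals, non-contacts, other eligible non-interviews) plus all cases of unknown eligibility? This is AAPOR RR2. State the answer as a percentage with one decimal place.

Top → 1329 + 88 = 1417
Denom → 1329 + 88 + 552 + 458 + 106 + 494 = 3027
RR2 = 1417 / 3027 = 0.4681

46.8%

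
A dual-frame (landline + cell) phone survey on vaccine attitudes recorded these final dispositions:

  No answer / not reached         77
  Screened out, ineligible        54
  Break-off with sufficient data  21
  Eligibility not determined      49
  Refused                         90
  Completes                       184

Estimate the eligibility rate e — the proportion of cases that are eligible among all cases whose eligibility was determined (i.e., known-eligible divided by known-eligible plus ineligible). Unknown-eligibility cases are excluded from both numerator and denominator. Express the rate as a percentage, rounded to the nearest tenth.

Known eligible = 184 + 21 + 90 + 77 = 372
e = 372 / (372 + 54) = 372 / 426 = 0.8732

87.3%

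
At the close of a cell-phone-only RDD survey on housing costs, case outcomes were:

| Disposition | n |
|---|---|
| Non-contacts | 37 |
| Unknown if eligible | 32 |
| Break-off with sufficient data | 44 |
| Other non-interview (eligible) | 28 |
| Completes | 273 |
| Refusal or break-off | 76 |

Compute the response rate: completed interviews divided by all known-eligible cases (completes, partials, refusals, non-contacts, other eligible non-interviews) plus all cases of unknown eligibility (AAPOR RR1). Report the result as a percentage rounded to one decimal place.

55.7%

Numerator → 273
Base → 273 + 44 + 76 + 37 + 28 + 32 = 490
RR1 = 273 / 490 = 0.5571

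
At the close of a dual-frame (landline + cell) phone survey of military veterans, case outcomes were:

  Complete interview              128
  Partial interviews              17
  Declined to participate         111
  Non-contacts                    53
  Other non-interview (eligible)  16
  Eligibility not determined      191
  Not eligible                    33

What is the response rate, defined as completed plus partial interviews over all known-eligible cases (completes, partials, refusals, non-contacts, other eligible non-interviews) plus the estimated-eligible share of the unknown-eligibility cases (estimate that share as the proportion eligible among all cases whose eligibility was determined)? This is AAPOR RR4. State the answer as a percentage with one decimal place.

29.1%

Numerator = 128 + 17 = 145
Eligible (known) = 128 + 17 + 111 + 53 + 16 = 325
e = 325 / (325 + 33) = 325 / 358 = 0.9078
Estimated eligible among unknowns = 0.9078 × 191 = 173.39
Base = 325 + 173.39 = 498.39
RR4 = 145 / 498.39 = 0.2909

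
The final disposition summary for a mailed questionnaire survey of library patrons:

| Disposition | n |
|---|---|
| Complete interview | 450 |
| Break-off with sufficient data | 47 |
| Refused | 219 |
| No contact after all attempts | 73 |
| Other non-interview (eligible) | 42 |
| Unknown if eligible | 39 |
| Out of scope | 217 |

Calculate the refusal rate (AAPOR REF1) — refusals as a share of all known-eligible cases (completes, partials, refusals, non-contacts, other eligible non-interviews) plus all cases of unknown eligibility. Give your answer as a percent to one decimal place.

25.2%

Numerator: 219
Denom: 450 + 47 + 219 + 73 + 42 + 39 = 870
REF1 = 219 / 870 = 0.2517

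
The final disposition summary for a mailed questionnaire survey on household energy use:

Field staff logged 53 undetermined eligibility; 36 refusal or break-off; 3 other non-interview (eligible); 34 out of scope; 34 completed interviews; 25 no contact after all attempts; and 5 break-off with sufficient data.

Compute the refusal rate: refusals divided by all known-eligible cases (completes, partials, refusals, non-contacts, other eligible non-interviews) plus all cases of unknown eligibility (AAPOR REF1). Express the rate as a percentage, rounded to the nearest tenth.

23.1%

Numerator → 36
Denominator → 34 + 5 + 36 + 25 + 3 + 53 = 156
REF1 = 36 / 156 = 0.2308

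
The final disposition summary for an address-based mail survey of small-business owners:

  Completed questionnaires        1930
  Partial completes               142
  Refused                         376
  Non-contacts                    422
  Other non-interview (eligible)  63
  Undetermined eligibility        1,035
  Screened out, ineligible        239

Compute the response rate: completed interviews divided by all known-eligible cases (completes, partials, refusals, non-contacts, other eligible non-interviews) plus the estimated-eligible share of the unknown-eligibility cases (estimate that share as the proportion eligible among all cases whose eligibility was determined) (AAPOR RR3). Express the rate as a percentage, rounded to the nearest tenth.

49.6%

Numerator = 1930
Known eligible = 1930 + 142 + 376 + 422 + 63 = 2933
e = 2933 / (2933 + 239) = 2933 / 3172 = 0.9247
Eligible share of unknowns = 0.9247 × 1035 = 957.06
Base = 2933 + 957.06 = 3890.06
RR3 = 1930 / 3890.06 = 0.4961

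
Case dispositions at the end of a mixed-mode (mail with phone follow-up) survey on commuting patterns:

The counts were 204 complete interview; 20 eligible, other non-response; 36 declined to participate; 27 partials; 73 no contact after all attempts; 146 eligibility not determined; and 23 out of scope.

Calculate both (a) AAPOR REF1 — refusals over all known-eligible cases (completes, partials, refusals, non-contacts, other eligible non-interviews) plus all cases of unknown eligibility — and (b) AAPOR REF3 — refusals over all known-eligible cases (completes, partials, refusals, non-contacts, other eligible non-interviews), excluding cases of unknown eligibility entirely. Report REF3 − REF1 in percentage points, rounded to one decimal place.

2.9

Num = 36
Denom = 204 + 27 + 36 + 73 + 20 + 146 = 506
REF1 = 36 / 506 = 0.0711
Denom = 204 + 27 + 36 + 73 + 20 = 360
REF3 = 36 / 360 = 0.1000
Difference = 10.00 − 7.11 = 2.89 percentage points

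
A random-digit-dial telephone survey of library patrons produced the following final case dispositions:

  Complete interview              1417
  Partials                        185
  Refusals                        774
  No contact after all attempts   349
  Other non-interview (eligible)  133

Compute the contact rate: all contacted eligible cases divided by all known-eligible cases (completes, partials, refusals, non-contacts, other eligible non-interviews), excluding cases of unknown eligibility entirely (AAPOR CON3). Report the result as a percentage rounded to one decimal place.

Top: 1417 + 185 + 774 + 133 = 2509
Denominator: 1417 + 185 + 774 + 349 + 133 = 2858
CON3 = 2509 / 2858 = 0.8779

87.8%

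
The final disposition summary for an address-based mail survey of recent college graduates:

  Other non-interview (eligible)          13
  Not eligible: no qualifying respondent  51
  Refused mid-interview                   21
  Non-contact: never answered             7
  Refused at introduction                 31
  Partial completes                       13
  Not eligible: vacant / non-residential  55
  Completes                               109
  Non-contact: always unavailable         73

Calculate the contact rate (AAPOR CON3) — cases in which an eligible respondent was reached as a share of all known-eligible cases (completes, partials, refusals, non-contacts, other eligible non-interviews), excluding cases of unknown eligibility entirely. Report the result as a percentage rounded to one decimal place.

Refusal or break-off = 31 + 21 = 52
No answer / not reached = 7 + 73 = 80
Out of scope = 51 + 55 = 106
Numerator: 109 + 13 + 52 + 13 = 187
Base: 109 + 13 + 52 + 80 + 13 = 267
CON3 = 187 / 267 = 0.7004

70.0%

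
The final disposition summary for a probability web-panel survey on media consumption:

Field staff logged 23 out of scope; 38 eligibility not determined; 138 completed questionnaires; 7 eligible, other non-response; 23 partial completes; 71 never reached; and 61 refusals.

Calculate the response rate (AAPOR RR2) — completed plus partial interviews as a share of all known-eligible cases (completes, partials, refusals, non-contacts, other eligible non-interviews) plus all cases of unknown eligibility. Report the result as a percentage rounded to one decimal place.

Numerator: 138 + 23 = 161
Denominator: 138 + 23 + 61 + 71 + 7 + 38 = 338
RR2 = 161 / 338 = 0.4763

47.6%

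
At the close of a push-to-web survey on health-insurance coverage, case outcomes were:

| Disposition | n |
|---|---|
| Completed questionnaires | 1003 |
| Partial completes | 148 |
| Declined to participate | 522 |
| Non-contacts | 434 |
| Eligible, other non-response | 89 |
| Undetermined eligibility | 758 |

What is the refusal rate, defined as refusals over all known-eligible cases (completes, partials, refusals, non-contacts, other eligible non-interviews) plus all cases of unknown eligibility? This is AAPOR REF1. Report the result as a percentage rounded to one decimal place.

17.7%

Top: 522
Denominator: 1003 + 148 + 522 + 434 + 89 + 758 = 2954
REF1 = 522 / 2954 = 0.1767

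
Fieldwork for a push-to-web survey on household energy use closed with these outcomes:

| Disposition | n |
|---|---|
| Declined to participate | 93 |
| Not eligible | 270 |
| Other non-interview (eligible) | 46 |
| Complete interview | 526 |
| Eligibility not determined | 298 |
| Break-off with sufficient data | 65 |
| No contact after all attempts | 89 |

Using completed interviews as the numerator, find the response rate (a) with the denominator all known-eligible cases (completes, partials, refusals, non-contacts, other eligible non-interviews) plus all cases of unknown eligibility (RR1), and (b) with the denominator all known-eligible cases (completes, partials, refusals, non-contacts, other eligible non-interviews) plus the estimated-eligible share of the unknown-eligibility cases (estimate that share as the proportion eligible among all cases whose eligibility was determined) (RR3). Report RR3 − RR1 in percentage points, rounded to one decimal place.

Numerator = 526
Base = 526 + 65 + 93 + 89 + 46 + 298 = 1117
RR1 = 526 / 1117 = 0.4709
Known eligible = 526 + 65 + 93 + 89 + 46 = 819
e = 819 / (819 + 270) = 819 / 1089 = 0.7521
e × U = 0.7521 × 298 = 224.13
Base = 819 + 224.13 = 1043.13
RR3 = 526 / 1043.13 = 0.5043
Difference = 50.43 − 47.09 = 3.34 percentage points

3.3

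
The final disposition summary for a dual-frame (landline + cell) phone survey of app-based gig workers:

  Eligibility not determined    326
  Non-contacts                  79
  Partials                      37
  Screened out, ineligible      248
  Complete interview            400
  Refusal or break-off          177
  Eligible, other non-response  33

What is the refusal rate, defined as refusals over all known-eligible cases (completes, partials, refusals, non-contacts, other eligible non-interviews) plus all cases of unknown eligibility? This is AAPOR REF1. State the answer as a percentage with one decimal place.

Num → 177
Denom → 400 + 37 + 177 + 79 + 33 + 326 = 1052
REF1 = 177 / 1052 = 0.1683

16.8%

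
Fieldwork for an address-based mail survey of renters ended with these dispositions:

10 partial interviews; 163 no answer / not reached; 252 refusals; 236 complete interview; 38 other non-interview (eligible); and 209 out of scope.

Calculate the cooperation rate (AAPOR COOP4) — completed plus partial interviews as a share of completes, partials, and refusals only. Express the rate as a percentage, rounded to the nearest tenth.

Top: 236 + 10 = 246
Denominator: 236 + 10 + 252 = 498
COOP4 = 246 / 498 = 0.4940

49.4%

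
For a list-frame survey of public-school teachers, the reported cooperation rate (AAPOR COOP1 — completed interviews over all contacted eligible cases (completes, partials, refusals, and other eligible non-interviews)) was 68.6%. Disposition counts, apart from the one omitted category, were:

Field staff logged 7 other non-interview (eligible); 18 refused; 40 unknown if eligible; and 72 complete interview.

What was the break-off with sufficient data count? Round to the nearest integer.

COOP1 = 72 / D = 0.686
D = 72 / 0.686 = 105.0
Rest of base = 97
break-off with sufficient data = 105.0 − 97 ≈ 8

8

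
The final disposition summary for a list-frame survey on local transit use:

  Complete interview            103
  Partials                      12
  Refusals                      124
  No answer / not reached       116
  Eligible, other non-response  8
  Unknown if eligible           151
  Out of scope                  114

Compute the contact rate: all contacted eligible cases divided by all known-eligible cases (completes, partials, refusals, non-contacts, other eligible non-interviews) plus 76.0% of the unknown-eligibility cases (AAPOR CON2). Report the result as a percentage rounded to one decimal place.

Top: 103 + 12 + 124 + 8 = 247
Known eligible: 103 + 12 + 124 + 116 + 8 = 363
Estimated eligible among unknowns: 0.7600 × 151 = 114.76
Base: 363 + 114.76 = 477.76
CON2 = 247 / 477.76 = 0.5170

51.7%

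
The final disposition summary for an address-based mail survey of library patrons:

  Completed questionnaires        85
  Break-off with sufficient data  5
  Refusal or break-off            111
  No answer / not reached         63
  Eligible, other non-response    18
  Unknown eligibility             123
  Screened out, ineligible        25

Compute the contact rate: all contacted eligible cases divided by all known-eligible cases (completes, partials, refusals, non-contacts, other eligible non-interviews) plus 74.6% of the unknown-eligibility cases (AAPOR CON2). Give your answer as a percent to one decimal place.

58.6%

Top → 85 + 5 + 111 + 18 = 219
Eligible (known) → 85 + 5 + 111 + 63 + 18 = 282
e × U → 0.7460 × 123 = 91.76
Denom → 282 + 91.76 = 373.76
CON2 = 219 / 373.76 = 0.5859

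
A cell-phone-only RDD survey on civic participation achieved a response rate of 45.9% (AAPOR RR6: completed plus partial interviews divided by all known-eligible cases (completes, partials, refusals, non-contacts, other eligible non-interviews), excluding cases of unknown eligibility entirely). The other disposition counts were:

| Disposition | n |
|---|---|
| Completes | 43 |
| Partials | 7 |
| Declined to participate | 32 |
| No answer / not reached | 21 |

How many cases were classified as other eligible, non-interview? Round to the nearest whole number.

Top = 43 + 7 = 50
RR6 = 50 / D = 0.459
D = 50 / 0.459 = 108.9
Other denominator terms total 103
other eligible, non-interview = 108.9 − 103 ≈ 6

6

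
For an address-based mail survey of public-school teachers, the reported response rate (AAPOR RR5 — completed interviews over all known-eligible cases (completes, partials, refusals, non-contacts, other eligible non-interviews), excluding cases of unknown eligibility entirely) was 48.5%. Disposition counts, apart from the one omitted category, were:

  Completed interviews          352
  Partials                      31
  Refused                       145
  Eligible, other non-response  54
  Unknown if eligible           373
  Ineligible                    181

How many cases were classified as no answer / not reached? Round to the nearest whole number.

RR5 = 352 / D = 0.485
D = 352 / 0.485 = 725.8
Other denominator terms total 582
no answer / not reached = 725.8 − 582 ≈ 144

144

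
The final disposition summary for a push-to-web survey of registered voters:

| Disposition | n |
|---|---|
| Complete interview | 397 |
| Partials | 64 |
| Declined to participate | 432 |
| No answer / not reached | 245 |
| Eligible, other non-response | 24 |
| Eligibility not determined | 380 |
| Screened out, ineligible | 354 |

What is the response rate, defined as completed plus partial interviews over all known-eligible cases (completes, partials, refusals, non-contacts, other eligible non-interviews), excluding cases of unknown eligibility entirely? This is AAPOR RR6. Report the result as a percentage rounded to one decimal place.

Top: 397 + 64 = 461
Denominator: 397 + 64 + 432 + 245 + 24 = 1162
RR6 = 461 / 1162 = 0.3967

39.7%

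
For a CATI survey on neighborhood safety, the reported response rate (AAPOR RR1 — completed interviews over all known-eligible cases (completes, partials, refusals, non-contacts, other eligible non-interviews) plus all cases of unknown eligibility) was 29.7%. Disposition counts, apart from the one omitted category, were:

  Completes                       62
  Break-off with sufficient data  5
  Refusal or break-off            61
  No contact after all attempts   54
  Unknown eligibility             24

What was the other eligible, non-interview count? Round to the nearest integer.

RR1 = 62 / D = 0.297
D = 62 / 0.297 = 208.8
Other denominator terms total 206
other eligible, non-interview = 208.8 − 206 ≈ 3

3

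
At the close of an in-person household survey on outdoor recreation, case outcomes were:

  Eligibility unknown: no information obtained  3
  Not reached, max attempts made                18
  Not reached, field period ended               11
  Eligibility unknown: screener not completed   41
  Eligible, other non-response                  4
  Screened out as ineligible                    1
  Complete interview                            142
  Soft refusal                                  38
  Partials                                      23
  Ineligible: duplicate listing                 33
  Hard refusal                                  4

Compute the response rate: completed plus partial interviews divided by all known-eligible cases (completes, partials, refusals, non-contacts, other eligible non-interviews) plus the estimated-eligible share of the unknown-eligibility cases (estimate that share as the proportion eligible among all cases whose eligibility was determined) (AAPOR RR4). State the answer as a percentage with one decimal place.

59.2%

Refusals = 4 + 38 = 42
No contact after all attempts = 11 + 18 = 29
Unknown if eligible = 41 + 3 = 44
Not eligible = 1 + 33 = 34
Top → 142 + 23 = 165
Determined eligible → 142 + 23 + 42 + 29 + 4 = 240
e = 240 / (240 + 34) = 240 / 274 = 0.8759
e × U → 0.8759 × 44 = 38.54
Denom → 240 + 38.54 = 278.54
RR4 = 165 / 278.54 = 0.5924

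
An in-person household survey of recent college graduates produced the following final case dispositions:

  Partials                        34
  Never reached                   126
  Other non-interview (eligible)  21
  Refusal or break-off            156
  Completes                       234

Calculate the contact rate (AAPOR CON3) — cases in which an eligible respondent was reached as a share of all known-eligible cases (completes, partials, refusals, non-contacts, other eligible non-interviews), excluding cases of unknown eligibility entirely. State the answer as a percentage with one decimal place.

77.9%

Num: 234 + 34 + 156 + 21 = 445
Base: 234 + 34 + 156 + 126 + 21 = 571
CON3 = 445 / 571 = 0.7793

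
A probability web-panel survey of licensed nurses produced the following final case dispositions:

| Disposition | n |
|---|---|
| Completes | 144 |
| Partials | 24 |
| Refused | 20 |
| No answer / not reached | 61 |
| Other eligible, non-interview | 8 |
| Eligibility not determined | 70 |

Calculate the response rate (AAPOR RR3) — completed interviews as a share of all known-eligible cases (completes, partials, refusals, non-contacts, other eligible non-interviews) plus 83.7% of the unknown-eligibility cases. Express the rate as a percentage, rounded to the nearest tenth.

45.6%

Numerator = 144
Known eligible = 144 + 24 + 20 + 61 + 8 = 257
e × U = 0.8370 × 70 = 58.59
Base = 257 + 58.59 = 315.59
RR3 = 144 / 315.59 = 0.4563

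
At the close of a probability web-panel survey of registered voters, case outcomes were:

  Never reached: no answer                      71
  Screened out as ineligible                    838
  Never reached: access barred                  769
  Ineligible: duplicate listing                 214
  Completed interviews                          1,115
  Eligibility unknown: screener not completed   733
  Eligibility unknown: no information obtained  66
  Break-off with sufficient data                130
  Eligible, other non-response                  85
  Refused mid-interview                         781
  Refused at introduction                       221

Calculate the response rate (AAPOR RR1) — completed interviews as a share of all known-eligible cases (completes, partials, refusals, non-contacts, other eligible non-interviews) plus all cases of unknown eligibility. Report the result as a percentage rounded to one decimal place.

Refusals = 221 + 781 = 1002
Never reached = 71 + 769 = 840
Undetermined eligibility = 733 + 66 = 799
Out of scope = 838 + 214 = 1052
Numerator: 1115
Denominator: 1115 + 130 + 1002 + 840 + 85 + 799 = 3971
RR1 = 1115 / 3971 = 0.2808

28.1%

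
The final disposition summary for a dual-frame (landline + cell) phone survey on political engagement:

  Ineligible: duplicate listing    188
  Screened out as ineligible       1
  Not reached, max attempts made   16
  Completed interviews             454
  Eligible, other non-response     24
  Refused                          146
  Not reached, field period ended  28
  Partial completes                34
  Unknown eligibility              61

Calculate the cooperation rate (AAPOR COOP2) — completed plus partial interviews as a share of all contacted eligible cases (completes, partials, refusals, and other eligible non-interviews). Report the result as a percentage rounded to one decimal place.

Never reached = 28 + 16 = 44
Ineligible = 1 + 188 = 189
Num = 454 + 34 = 488
Base = 454 + 34 + 146 + 24 = 658
COOP2 = 488 / 658 = 0.7416

74.2%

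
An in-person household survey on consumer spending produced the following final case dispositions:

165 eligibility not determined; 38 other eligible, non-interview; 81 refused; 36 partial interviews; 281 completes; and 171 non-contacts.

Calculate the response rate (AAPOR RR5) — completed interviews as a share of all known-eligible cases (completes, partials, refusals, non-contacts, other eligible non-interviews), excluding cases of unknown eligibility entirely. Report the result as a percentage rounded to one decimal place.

Numerator = 281
Base = 281 + 36 + 81 + 171 + 38 = 607
RR5 = 281 / 607 = 0.4629

46.3%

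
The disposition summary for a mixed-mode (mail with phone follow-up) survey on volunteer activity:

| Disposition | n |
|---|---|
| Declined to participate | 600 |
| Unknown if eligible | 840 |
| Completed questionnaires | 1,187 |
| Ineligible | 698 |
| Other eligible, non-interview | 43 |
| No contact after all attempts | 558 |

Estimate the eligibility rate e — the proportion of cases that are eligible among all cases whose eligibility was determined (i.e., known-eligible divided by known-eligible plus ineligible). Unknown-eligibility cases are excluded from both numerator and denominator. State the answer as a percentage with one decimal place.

Eligible (known) → 1187 + 600 + 558 + 43 = 2388
e = 2388 / (2388 + 698) = 2388 / 3086 = 0.7738

77.4%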